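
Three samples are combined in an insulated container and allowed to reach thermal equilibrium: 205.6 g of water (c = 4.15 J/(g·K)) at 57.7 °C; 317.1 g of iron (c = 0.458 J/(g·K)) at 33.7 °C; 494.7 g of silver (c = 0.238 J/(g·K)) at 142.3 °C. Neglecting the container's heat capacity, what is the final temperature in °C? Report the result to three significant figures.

Σ mᵢcᵢ(T − Tᵢ) = 0  ⇒  T = Σ mᵢcᵢTᵢ / Σ mᵢcᵢ
Σ mᵢcᵢ = 205.6×4.15 + 317.1×0.458 + 494.7×0.238 = 1116.2104
Σ mᵢcᵢTᵢ = 853.24×57.7 + 145.2318×33.7 + 117.7386×142.3 = 70880
T = 70880 / 1116.2104 = 63.50 °C

T_f = 63.5 °C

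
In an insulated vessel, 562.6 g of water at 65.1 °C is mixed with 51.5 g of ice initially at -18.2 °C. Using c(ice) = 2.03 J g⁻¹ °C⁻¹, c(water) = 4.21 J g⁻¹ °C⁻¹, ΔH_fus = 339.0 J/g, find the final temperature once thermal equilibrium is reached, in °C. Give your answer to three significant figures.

T_f = 52.2 °C

Heat to bring ice to 0 °C and melt it: q₁ = 51.5×2.03×18.2 + 51.5×339.0 = 19361 J
Heat the water can supply cooling to 0 °C: 562.6×4.21×65.1 = 154192 J > q₁, so all ice melts.
Energy balance: 562.6×4.21×(65.1 − T) = 19361 + 51.5×4.21×(T − 0)
2368.546(65.1 − T) = 19361 + 216.815 T
154192 − 19361 = 2585.361 T
T = 134831 / 2585.361 = 52.15 °C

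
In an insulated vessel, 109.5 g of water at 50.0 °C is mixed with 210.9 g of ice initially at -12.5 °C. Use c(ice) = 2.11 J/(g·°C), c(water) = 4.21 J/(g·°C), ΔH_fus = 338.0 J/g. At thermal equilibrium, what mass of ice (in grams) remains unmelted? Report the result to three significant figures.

Heat to warm all ice to 0 °C: 210.9×2.11×12.5 = 5562.5 J
Heat released by water cooling to 0 °C: 109.5×4.21×50.0 = 23050 J
23050 J < 5562.5 + 210.9×338.0 = 76846.7 J, so not all ice melts; final T = 0 °C.
Heat left for melting: 23050 − 5562.5 = 17487.5 J
Mass melted = 17487.5 / 338.0 = 51.74 g
Ice remaining = 210.9 − 51.74 = 159.16 g

m_ice remaining = 159 g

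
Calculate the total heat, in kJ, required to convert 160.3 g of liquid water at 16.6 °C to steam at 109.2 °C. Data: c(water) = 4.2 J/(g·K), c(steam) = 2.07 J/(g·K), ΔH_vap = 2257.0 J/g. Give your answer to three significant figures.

q = 421 kJ

q1 (heat water 16.6→100.0 °C): 160.3 × 4.2 × 83.4 = 56150 J
q2 (vaporize at 100 °C): 160.3 × 2257.0 = 361797 J
q3 (heat steam 100.0→109.2 °C): 160.3 × 2.07 × 9.2 = 3053 J
Total: 56150 + 361797 + 3053 = 421000 J = 421 kJ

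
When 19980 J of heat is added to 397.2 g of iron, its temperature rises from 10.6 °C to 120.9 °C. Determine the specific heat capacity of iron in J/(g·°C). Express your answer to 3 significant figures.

c = q / (m ΔT) = 19980 / (397.2 × 110.3)
c = 19980 / 43811.16 = 0.456 J/(g·°C)

c = 0.456 J/(g·°C)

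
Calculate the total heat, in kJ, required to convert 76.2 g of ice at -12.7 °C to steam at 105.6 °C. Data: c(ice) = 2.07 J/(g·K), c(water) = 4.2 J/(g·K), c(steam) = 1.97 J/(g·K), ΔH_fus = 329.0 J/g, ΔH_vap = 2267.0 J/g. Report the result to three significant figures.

q1 (heat ice -12.7→0.0 °C): 76.2 × 2.07 × 12.7 = 2003 J
q2 (melt at 0 °C): 76.2 × 329.0 = 25070 J
q3 (heat water 0.0→100.0 °C): 76.2 × 4.2 × 100.0 = 32004 J
q4 (vaporize at 100 °C): 76.2 × 2267.0 = 172745 J
q5 (heat steam 100.0→105.6 °C): 76.2 × 1.97 × 5.6 = 841 J
Total: 2003 + 25070 + 32004 + 172745 + 841 = 232663 J = 233 kJ

q = 233 kJ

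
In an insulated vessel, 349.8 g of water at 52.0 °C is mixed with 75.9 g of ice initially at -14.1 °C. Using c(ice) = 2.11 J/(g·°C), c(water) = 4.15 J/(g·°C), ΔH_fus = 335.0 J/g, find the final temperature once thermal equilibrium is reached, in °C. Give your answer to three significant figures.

Heat to bring ice to 0 °C and melt it: q₁ = 75.9×2.11×14.1 + 75.9×335.0 = 27685 J
Heat the water can supply cooling to 0 °C: 349.8×4.15×52.0 = 75486.8 J > q₁, so all ice melts.
Energy balance: 349.8×4.15×(52.0 − T) = 27685 + 75.9×4.15×(T − 0)
1451.67(52.0 − T) = 27685 + 314.985 T
75486.8 − 27685 = 1766.655 T
T = 47801.8 / 1766.655 = 27.06 °C

T_f = 27.1 °C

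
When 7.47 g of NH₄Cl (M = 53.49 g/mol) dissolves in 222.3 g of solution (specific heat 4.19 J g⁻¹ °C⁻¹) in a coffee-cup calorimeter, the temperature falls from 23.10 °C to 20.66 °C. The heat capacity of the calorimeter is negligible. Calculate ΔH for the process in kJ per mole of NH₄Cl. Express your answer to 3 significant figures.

|ΔT| = |20.66 − 23.10| = 2.44 °C
|q_surr| = (222.3 × 4.19) × 2.44 = 931.437 × 2.44 = 2273 J
n(NH₄Cl) = 7.47 / 53.49 = 0.1397 mol
Temperature fell, so q_rxn = +|q_surr| = 2.273 kJ
ΔH = q_rxn / n = 16.27 kJ/mol

ΔH = 16.3 kJ/mol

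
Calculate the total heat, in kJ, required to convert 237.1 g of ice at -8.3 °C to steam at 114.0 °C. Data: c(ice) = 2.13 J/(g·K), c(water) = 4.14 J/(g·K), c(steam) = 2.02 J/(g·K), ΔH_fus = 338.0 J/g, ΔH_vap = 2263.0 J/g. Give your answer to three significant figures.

q = 726 kJ

q1 (heat ice -8.3→0.0 °C): 237.1 × 2.13 × 8.3 = 4192 J
q2 (melt at 0 °C): 237.1 × 338.0 = 80140 J
q3 (heat water 0.0→100.0 °C): 237.1 × 4.14 × 100.0 = 98159 J
q4 (vaporize at 100 °C): 237.1 × 2263.0 = 536557 J
q5 (heat steam 100.0→114.0 °C): 237.1 × 2.02 × 14.0 = 6705 J
Total: 4192 + 80140 + 98159 + 536557 + 6705 = 725753 J = 726 kJ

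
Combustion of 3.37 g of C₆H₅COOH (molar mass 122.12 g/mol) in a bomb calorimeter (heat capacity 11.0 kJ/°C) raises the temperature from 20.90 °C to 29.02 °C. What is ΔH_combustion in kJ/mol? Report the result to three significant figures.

ΔT = 29.02 − 20.90 = 8.12 °C
q_cal = C_cal × ΔT = 11.0 × 8.12 = 89.32 kJ
n = 3.37 / 122.12 = 0.02760 mol
q_rxn = −q_cal = -89.32 kJ
ΔH = -89.32 / 0.02760 = -3236 kJ/mol

ΔH = -3240 kJ/mol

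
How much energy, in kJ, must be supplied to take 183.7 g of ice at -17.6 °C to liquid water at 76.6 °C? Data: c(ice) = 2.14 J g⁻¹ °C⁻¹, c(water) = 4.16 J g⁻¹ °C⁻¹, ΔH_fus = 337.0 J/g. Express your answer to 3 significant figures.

q1 (heat ice -17.6→0.0 °C): 183.7 × 2.14 × 17.6 = 6919 J
q2 (melt at 0 °C): 183.7 × 337.0 = 61907 J
q3 (heat water 0.0→76.6 °C): 183.7 × 4.16 × 76.6 = 58537 J
Total: 6919 + 61907 + 58537 = 127363 J = 127 kJ

q = 127 kJ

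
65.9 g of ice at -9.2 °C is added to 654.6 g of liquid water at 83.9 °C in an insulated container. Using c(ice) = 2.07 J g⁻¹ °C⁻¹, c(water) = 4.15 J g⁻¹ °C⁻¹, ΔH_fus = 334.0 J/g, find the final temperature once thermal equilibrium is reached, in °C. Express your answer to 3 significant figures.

Heat to bring ice to 0 °C and melt it: q₁ = 65.9×2.07×9.2 + 65.9×334.0 = 23266 J
Heat the water can supply cooling to 0 °C: 654.6×4.15×83.9 = 227922 J > q₁, so all ice melts.
Energy balance: 654.6×4.15×(83.9 − T) = 23266 + 65.9×4.15×(T − 0)
2716.59(83.9 − T) = 23266 + 273.485 T
227922 − 23266 = 2990.075 T
T = 204656 / 2990.075 = 68.445 °C

T_f = 68.4 °C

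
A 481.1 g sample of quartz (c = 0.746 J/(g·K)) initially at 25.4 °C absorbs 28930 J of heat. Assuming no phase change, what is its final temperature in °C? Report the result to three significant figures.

ΔT = q / (m c) = 28930 / (481.1 × 0.746) = 80.61 °C
T_f = 25.4 + 80.61 = 106.01 °C

T_f = 106 °C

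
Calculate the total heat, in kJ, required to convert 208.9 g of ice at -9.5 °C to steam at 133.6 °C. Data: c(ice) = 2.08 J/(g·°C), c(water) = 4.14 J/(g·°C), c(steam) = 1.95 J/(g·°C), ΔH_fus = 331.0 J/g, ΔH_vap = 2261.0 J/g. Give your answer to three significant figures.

q = 646 kJ

q1 (heat ice -9.5→0.0 °C): 208.9 × 2.08 × 9.5 = 4128 J
q2 (melt at 0 °C): 208.9 × 331.0 = 69146 J
q3 (heat water 0.0→100.0 °C): 208.9 × 4.14 × 100.0 = 86485 J
q4 (vaporize at 100 °C): 208.9 × 2261.0 = 472323 J
q5 (heat steam 100.0→133.6 °C): 208.9 × 1.95 × 33.6 = 13687 J
Total: 4128 + 69146 + 86485 + 472323 + 13687 = 645769 J = 646 kJ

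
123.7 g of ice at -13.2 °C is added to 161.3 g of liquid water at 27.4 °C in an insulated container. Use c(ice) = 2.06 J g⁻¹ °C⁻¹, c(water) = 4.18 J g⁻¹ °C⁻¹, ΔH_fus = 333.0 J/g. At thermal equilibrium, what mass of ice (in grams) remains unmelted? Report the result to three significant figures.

m_ice remaining = 78.3 g

Heat to warm all ice to 0 °C: 123.7×2.06×13.2 = 3363.7 J
Heat released by water cooling to 0 °C: 161.3×4.18×27.4 = 18474 J
18474 J < 3363.7 + 123.7×333.0 = 44555.8 J, so not all ice melts; final T = 0 °C.
Heat left for melting: 18474 − 3363.7 = 15110.3 J
Mass melted = 15110.3 / 333.0 = 45.38 g
Ice remaining = 123.7 − 45.38 = 78.32 g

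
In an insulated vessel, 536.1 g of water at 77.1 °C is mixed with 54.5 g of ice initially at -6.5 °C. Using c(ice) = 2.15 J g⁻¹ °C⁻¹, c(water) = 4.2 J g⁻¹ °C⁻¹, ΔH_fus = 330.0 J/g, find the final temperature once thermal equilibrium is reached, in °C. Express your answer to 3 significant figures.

Heat to bring ice to 0 °C and melt it: q₁ = 54.5×2.15×6.5 + 54.5×330.0 = 18747 J
Heat the water can supply cooling to 0 °C: 536.1×4.2×77.1 = 173600 J > q₁, so all ice melts.
Energy balance: 536.1×4.2×(77.1 − T) = 18747 + 54.5×4.2×(T − 0)
2251.62(77.1 − T) = 18747 + 228.9 T
173600 − 18747 = 2480.52 T
T = 154853 / 2480.52 = 62.43 °C

T_f = 62.4 °C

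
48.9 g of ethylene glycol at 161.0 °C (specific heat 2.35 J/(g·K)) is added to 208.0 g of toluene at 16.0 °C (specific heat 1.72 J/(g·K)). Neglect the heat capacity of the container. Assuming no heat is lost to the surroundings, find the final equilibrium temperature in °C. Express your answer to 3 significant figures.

T_f = 51.3 °C

Heat lost by ethylene glycol = heat gained by toluene.
(48.9)(2.35)(161.0 − T) = (208.0)(1.72)(T − 16.0)
114.915 (161.0 − T) = 357.76 (T − 16.0)
18501 − 114.915 T = 357.76 T − 5724.2
24225.2 = 472.675 T
T = 51.25 °C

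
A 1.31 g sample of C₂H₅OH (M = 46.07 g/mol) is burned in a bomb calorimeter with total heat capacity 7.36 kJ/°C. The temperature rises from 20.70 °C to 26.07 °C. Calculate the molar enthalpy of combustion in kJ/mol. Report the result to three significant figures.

ΔH = -1390 kJ/mol

ΔT = 26.07 − 20.70 = 5.37 °C
q_cal = C_cal × ΔT = 7.36 × 5.37 = 39.5232 kJ
n = 1.31 / 46.07 = 0.02843 mol
q_rxn = −q_cal = -39.5232 kJ
ΔH = -39.5232 / 0.02843 = -1390 kJ/mol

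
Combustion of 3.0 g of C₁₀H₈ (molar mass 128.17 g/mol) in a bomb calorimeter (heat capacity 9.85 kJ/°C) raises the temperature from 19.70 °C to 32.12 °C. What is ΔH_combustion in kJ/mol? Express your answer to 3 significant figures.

ΔT = 32.12 − 19.70 = 12.42 °C
q_cal = C_cal × ΔT = 9.85 × 12.42 = 122.337 kJ
n = 3.0 / 128.17 = 0.02341 mol
q_rxn = −q_cal = -122.337 kJ
ΔH = -122.337 / 0.02341 = -5226 kJ/mol

ΔH = -5230 kJ/mol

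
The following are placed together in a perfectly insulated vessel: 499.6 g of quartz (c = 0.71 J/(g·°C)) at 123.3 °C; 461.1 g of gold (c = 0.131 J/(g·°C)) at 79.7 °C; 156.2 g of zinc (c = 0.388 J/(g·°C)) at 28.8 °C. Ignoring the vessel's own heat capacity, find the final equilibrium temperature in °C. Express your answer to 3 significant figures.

Σ mᵢcᵢ(T − Tᵢ) = 0  ⇒  T = Σ mᵢcᵢTᵢ / Σ mᵢcᵢ
Σ mᵢcᵢ = 499.6×0.71 + 461.1×0.131 + 156.2×0.388 = 475.7257
Σ mᵢcᵢTᵢ = 354.716×123.3 + 60.4041×79.7 + 60.6056×28.8 = 50296
T = 50296 / 475.7257 = 105.7 °C

T_f = 106 °C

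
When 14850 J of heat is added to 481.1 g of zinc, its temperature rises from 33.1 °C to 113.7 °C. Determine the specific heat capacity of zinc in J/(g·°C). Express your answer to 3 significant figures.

c = 0.383 J/(g·°C)

c = q / (m ΔT) = 14850 / (481.1 × 80.6)
c = 14850 / 38776.66 = 0.383 J/(g·°C)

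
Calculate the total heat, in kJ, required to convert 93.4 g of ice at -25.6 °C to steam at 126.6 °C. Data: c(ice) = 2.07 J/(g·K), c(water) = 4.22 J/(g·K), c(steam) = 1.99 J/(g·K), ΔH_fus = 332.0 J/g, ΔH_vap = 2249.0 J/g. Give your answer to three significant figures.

q1 (heat ice -25.6→0.0 °C): 93.4 × 2.07 × 25.6 = 4949 J
q2 (melt at 0 °C): 93.4 × 332.0 = 31009 J
q3 (heat water 0.0→100.0 °C): 93.4 × 4.22 × 100.0 = 39415 J
q4 (vaporize at 100 °C): 93.4 × 2249.0 = 210057 J
q5 (heat steam 100.0→126.6 °C): 93.4 × 1.99 × 26.6 = 4944 J
Total: 4949 + 31009 + 39415 + 210057 + 4944 = 290374 J = 290 kJ

q = 290 kJ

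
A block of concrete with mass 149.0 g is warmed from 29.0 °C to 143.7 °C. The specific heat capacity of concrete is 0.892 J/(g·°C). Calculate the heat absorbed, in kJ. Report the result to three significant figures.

q = 15.2 kJ

q = m c ΔT = 149.0 × 0.892 × (143.7 − 29.0)
q = 149.0 × 0.892 × 114.7 = 15240 J = 15.2 kJ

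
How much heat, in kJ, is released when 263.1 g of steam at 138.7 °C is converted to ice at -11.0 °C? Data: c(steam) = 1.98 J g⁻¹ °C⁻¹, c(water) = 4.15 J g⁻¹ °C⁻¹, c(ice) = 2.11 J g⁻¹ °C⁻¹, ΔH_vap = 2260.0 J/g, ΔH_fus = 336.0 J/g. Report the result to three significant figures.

q = 818 kJ

q1 (cool steam 138.7→100 °C): 263.1 × 1.98 × 38.7 = 20160 J
q2 (condense at 100 °C): 263.1 × 2260.0 = 594606 J
q3 (cool water 100→0 °C): 263.1 × 4.15 × 100.0 = 109187 J
q4 (freeze at 0 °C): 263.1 × 336.0 = 88402 J
q5 (cool ice 0→-11.0 °C): 263.1 × 2.11 × 11.0 = 6107 J
Total: 20160 + 594606 + 109187 + 88402 + 6107 = 818462 J = 818 kJ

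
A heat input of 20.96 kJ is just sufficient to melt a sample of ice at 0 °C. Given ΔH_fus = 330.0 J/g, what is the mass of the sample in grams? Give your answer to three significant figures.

m = q / ΔH_fus = 20960 J / 330.0 J/g = 63.5 g

m = 63.5 g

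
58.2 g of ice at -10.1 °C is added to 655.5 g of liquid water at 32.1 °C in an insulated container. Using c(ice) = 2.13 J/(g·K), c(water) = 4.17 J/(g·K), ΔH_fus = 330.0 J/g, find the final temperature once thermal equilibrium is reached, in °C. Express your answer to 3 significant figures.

T_f = 22.6 °C

Heat to bring ice to 0 °C and melt it: q₁ = 58.2×2.13×10.1 + 58.2×330.0 = 20458 J
Heat the water can supply cooling to 0 °C: 655.5×4.17×32.1 = 87743.3 J > q₁, so all ice melts.
Energy balance: 655.5×4.17×(32.1 − T) = 20458 + 58.2×4.17×(T − 0)
2733.435(32.1 − T) = 20458 + 242.694 T
87743.3 − 20458 = 2976.129 T
T = 67285.3 / 2976.129 = 22.61 °C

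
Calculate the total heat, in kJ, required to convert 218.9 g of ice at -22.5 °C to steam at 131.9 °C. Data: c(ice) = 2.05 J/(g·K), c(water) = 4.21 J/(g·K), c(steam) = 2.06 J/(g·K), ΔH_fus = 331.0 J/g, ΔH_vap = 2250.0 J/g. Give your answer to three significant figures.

q1 (heat ice -22.5→0.0 °C): 218.9 × 2.05 × 22.5 = 10097 J
q2 (melt at 0 °C): 218.9 × 331.0 = 72456 J
q3 (heat water 0.0→100.0 °C): 218.9 × 4.21 × 100.0 = 92157 J
q4 (vaporize at 100 °C): 218.9 × 2250.0 = 492525 J
q5 (heat steam 100.0→131.9 °C): 218.9 × 2.06 × 31.9 = 14385 J
Total: 10097 + 72456 + 92157 + 492525 + 14385 = 681620 J = 682 kJ

q = 682 kJ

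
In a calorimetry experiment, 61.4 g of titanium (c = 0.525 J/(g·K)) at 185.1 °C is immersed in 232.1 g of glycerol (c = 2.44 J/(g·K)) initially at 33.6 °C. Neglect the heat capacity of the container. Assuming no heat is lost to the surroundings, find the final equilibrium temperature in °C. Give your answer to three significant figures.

T_f = 41.8 °C

Heat lost by titanium = heat gained by glycerol.
(61.4)(0.525)(185.1 − T) = (232.1)(2.44)(T − 33.6)
32.235 (185.1 − T) = 566.324 (T − 33.6)
5966.7 − 32.235 T = 566.324 T − 19028
24994.7 = 598.559 T
T = 41.76 °C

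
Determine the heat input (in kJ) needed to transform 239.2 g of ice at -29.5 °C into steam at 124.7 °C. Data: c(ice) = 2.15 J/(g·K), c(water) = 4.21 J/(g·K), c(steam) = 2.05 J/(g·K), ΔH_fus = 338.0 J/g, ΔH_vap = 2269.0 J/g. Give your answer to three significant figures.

q1 (heat ice -29.5→0.0 °C): 239.2 × 2.15 × 29.5 = 15171 J
q2 (melt at 0 °C): 239.2 × 338.0 = 80850 J
q3 (heat water 0.0→100.0 °C): 239.2 × 4.21 × 100.0 = 100703 J
q4 (vaporize at 100 °C): 239.2 × 2269.0 = 542745 J
q5 (heat steam 100.0→124.7 °C): 239.2 × 2.05 × 24.7 = 12112 J
Total: 15171 + 80850 + 100703 + 542745 + 12112 = 751581 J = 752 kJ

q = 752 kJ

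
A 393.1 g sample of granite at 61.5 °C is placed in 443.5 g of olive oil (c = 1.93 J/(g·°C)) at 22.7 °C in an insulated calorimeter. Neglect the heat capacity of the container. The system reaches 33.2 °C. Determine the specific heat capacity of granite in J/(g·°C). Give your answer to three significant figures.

c = 0.808 J/(g·°C)

q_gained = (443.5 × 1.93) × (33.2 − 22.7) = 8988 J
q_lost = 393.1 × c × (61.5 − 33.2) = 11124.73 c
Set equal: c = 8988 / 11124.73 = 0.808 J/(g·°C)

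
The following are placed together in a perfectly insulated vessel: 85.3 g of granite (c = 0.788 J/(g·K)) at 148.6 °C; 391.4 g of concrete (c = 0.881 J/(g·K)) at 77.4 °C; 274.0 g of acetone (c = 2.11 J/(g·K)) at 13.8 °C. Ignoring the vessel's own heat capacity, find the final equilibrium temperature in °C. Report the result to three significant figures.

T_f = 45.1 °C

Σ mᵢcᵢ(T − Tᵢ) = 0  ⇒  T = Σ mᵢcᵢTᵢ / Σ mᵢcᵢ
Σ mᵢcᵢ = 85.3×0.788 + 391.4×0.881 + 274.0×2.11 = 990.1798
Σ mᵢcᵢTᵢ = 67.2164×148.6 + 344.8234×77.4 + 578.14×13.8 = 44656
T = 44656 / 990.1798 = 45.10 °C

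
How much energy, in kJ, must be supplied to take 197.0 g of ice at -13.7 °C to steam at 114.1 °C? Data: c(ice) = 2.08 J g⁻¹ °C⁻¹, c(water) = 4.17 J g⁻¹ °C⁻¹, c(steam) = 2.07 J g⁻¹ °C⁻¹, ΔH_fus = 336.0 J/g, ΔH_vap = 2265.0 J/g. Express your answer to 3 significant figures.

q1 (heat ice -13.7→0.0 °C): 197.0 × 2.08 × 13.7 = 5614 J
q2 (melt at 0 °C): 197.0 × 336.0 = 66192 J
q3 (heat water 0.0→100.0 °C): 197.0 × 4.17 × 100.0 = 82149 J
q4 (vaporize at 100 °C): 197.0 × 2265.0 = 446205 J
q5 (heat steam 100.0→114.1 °C): 197.0 × 2.07 × 14.1 = 5750 J
Total: 5614 + 66192 + 82149 + 446205 + 5750 = 605910 J = 606 kJ

q = 606 kJ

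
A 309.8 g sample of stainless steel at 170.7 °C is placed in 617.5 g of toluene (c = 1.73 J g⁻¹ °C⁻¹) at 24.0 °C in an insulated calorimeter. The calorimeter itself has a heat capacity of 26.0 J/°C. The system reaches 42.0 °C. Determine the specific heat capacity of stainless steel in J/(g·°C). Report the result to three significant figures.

c = 0.494 J/(g·°C)

q_gained = (617.5 × 1.73 + 26.0) × (42.0 − 24.0) = 19700 J
q_lost = 309.8 × c × (170.7 − 42.0) = 39871.26 c
Set equal: c = 19700 / 39871.26 = 0.494 J/(g·°C)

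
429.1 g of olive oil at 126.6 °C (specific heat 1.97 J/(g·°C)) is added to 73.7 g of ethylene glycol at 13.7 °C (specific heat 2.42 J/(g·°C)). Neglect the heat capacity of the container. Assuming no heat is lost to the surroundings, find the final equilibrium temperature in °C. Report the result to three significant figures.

T_f = 107 °C

Heat lost by olive oil = heat gained by ethylene glycol.
(429.1)(1.97)(126.6 − T) = (73.7)(2.42)(T − 13.7)
845.327 (126.6 − T) = 178.354 (T − 13.7)
107020 − 845.327 T = 178.354 T − 2443.4
109463.4 = 1023.681 T
T = 106.9 °C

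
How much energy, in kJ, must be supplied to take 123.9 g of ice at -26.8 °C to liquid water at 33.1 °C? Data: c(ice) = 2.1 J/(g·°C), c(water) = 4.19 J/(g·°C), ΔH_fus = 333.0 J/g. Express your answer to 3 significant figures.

q1 (heat ice -26.8→0.0 °C): 123.9 × 2.1 × 26.8 = 6973 J
q2 (melt at 0 °C): 123.9 × 333.0 = 41259 J
q3 (heat water 0.0→33.1 °C): 123.9 × 4.19 × 33.1 = 17184 J
Total: 6973 + 41259 + 17184 = 65416 J = 65.4 kJ

q = 65.4 kJ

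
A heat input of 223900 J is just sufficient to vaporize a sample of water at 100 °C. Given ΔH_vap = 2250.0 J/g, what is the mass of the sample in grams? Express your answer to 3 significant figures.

m = q / ΔH_vap = 223900 J / 2250.0 J/g = 99.5 g

m = 99.5 g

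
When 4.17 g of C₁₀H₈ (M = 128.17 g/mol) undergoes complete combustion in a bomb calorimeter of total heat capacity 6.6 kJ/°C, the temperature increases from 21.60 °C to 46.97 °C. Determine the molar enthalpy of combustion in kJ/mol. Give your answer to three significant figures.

ΔT = 46.97 − 21.60 = 25.37 °C
q_cal = C_cal × ΔT = 6.6 × 25.37 = 167.442 kJ
n = 4.17 / 128.17 = 0.03253 mol
q_rxn = −q_cal = -167.442 kJ
ΔH = -167.442 / 0.03253 = -5147 kJ/mol

ΔH = -5150 kJ/mol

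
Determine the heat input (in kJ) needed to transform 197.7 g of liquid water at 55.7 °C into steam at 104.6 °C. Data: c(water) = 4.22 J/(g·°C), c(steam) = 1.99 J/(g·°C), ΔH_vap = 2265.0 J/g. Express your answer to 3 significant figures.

q = 487 kJ

q1 (heat water 55.7→100.0 °C): 197.7 × 4.22 × 44.3 = 36959 J
q2 (vaporize at 100 °C): 197.7 × 2265.0 = 447791 J
q3 (heat steam 100.0→104.6 °C): 197.7 × 1.99 × 4.6 = 1810 J
Total: 36959 + 447791 + 1810 = 486560 J = 487 kJ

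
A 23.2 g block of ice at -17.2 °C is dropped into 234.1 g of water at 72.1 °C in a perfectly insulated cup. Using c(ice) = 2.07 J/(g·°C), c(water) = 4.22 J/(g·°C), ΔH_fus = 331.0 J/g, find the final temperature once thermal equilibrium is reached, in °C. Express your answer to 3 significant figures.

T_f = 57.8 °C

Heat to bring ice to 0 °C and melt it: q₁ = 23.2×2.07×17.2 + 23.2×331.0 = 8505.2 J
Heat the water can supply cooling to 0 °C: 234.1×4.22×72.1 = 71227.7 J > q₁, so all ice melts.
Energy balance: 234.1×4.22×(72.1 − T) = 8505.2 + 23.2×4.22×(T − 0)
987.902(72.1 − T) = 8505.2 + 97.904 T
71227.7 − 8505.2 = 1085.806 T
T = 62722.5 / 1085.806 = 57.77 °C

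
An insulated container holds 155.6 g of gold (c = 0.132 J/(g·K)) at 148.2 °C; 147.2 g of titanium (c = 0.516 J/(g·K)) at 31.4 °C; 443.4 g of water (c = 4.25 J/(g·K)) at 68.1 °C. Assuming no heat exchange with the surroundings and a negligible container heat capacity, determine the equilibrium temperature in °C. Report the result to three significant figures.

T_f = 67.5 °C

Σ mᵢcᵢ(T − Tᵢ) = 0  ⇒  T = Σ mᵢcᵢTᵢ / Σ mᵢcᵢ
Σ mᵢcᵢ = 155.6×0.132 + 147.2×0.516 + 443.4×4.25 = 1980.9444
Σ mᵢcᵢTᵢ = 20.5392×148.2 + 75.9552×31.4 + 1884.45×68.1 = 133760
T = 133760 / 1980.9444 = 67.52 °C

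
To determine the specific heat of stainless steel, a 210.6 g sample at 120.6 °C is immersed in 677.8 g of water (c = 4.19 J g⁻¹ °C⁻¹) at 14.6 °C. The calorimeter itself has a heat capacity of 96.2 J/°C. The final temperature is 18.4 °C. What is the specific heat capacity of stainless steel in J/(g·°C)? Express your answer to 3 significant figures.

q_gained = (677.8 × 4.19 + 96.2) × (18.4 − 14.6) = 11157 J
q_lost = 210.6 × c × (120.6 − 18.4) = 21523.32 c
Set equal: c = 11157 / 21523.32 = 0.518 J/(g·°C)

c = 0.518 J/(g·°C)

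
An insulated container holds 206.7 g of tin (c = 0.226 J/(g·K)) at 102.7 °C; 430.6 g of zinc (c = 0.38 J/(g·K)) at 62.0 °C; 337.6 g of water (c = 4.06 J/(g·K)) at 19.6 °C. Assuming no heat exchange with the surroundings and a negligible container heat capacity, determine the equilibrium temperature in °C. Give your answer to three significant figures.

Σ mᵢcᵢ(T − Tᵢ) = 0  ⇒  T = Σ mᵢcᵢTᵢ / Σ mᵢcᵢ
Σ mᵢcᵢ = 206.7×0.226 + 430.6×0.38 + 337.6×4.06 = 1580.9982
Σ mᵢcᵢTᵢ = 46.7142×102.7 + 163.628×62.0 + 1370.656×19.6 = 41807
T = 41807 / 1580.9982 = 26.44 °C

T_f = 26.4 °C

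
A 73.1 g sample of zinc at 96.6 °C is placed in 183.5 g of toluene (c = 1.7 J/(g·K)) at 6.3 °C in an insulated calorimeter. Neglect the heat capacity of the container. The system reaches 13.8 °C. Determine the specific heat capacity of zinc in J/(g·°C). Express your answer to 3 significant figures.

q_gained = (183.5 × 1.7) × (13.8 − 6.3) = 2340 J
q_lost = 73.1 × c × (96.6 − 13.8) = 6052.68 c
Set equal: c = 2340 / 6052.68 = 0.387 J/(g·°C)

c = 0.387 J/(g·°C)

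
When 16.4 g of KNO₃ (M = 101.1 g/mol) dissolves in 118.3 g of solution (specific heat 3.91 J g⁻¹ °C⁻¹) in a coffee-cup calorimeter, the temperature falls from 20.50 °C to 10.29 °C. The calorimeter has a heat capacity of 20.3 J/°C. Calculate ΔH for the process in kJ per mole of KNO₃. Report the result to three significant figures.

ΔH = 30.4 kJ/mol

|ΔT| = |10.29 − 20.50| = 10.21 °C
|q_surr| = (118.3 × 3.91 + 20.3) × 10.21 = 482.853 × 10.21 = 4930 J
n(KNO₃) = 16.4 / 101.1 = 0.1622 mol
Temperature fell, so q_rxn = +|q_surr| = 4.930 kJ
ΔH = q_rxn / n = 30.39 kJ/mol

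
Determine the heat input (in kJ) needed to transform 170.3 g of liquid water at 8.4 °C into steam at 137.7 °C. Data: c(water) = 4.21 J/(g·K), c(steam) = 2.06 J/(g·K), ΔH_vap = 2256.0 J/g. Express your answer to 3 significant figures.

q1 (heat water 8.4→100.0 °C): 170.3 × 4.21 × 91.6 = 65674 J
q2 (vaporize at 100 °C): 170.3 × 2256.0 = 384197 J
q3 (heat steam 100.0→137.7 °C): 170.3 × 2.06 × 37.7 = 13226 J
Total: 65674 + 384197 + 13226 = 463097 J = 463 kJ

q = 463 kJ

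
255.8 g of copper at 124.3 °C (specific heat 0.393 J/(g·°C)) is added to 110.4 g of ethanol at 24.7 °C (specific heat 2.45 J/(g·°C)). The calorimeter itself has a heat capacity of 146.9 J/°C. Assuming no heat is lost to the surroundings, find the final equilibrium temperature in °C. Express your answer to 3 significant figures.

Heat lost by copper = heat gained by ethanol + calorimeter.
(255.8)(0.393)(124.3 − T) = [(110.4)(2.45) + 146.9](T − 24.7)
100.5294 (124.3 − T) = 417.38 (T − 24.7)
12496 − 100.5294 T = 417.38 T − 10309
22805 = 517.9094 T
T = 44.03 °C

T_f = 44.0 °C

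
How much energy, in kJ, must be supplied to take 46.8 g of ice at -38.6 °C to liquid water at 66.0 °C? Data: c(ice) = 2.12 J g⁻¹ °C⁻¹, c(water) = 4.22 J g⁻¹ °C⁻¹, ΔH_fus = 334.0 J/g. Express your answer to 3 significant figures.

q = 32.5 kJ

q1 (heat ice -38.6→0.0 °C): 46.8 × 2.12 × 38.6 = 3830 J
q2 (melt at 0 °C): 46.8 × 334.0 = 15631 J
q3 (heat water 0.0→66.0 °C): 46.8 × 4.22 × 66.0 = 13035 J
Total: 3830 + 15631 + 13035 = 32496 J = 32.5 kJ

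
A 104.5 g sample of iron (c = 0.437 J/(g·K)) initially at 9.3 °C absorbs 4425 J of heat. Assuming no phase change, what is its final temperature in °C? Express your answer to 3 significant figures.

T_f = 106 °C

ΔT = q / (m c) = 4425 / (104.5 × 0.437) = 96.90 °C
T_f = 9.3 + 96.90 = 106.20 °C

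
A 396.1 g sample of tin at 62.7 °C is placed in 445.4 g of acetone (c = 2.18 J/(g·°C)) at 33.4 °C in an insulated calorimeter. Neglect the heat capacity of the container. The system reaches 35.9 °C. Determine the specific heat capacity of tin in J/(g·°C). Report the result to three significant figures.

c = 0.229 J/(g·°C)

q_gained = (445.4 × 2.18) × (35.9 − 33.4) = 2427 J
q_lost = 396.1 × c × (62.7 − 35.9) = 10615.48 c
Set equal: c = 2427 / 10615.48 = 0.229 J/(g·°C)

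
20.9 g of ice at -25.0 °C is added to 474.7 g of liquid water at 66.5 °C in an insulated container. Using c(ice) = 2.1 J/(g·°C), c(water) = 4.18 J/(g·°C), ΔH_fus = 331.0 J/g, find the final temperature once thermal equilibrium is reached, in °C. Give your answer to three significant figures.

Heat to bring ice to 0 °C and melt it: q₁ = 20.9×2.1×25.0 + 20.9×331.0 = 8015.2 J
Heat the water can supply cooling to 0 °C: 474.7×4.18×66.5 = 131952 J > q₁, so all ice melts.
Energy balance: 474.7×4.18×(66.5 − T) = 8015.2 + 20.9×4.18×(T − 0)
1984.246(66.5 − T) = 8015.2 + 87.362 T
131952 − 8015.2 = 2071.608 T
T = 123936.8 / 2071.608 = 59.83 °C

T_f = 59.8 °C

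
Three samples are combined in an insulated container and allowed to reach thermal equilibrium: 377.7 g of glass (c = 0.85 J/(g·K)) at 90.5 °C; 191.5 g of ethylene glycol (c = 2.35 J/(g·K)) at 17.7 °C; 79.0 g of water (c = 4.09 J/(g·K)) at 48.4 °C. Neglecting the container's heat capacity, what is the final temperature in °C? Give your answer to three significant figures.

Σ mᵢcᵢ(T − Tᵢ) = 0  ⇒  T = Σ mᵢcᵢTᵢ / Σ mᵢcᵢ
Σ mᵢcᵢ = 377.7×0.85 + 191.5×2.35 + 79.0×4.09 = 1094.180
Σ mᵢcᵢTᵢ = 321.045×90.5 + 450.025×17.7 + 323.11×48.4 = 52659
T = 52659 / 1094.180 = 48.13 °C

T_f = 48.1 °C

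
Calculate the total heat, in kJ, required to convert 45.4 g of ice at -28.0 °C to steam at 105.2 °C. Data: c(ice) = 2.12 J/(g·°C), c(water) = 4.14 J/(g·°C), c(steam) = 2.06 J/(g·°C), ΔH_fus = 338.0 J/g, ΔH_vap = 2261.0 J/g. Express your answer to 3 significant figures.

q = 140 kJ

q1 (heat ice -28.0→0.0 °C): 45.4 × 2.12 × 28.0 = 2695 J
q2 (melt at 0 °C): 45.4 × 338.0 = 15345 J
q3 (heat water 0.0→100.0 °C): 45.4 × 4.14 × 100.0 = 18796 J
q4 (vaporize at 100 °C): 45.4 × 2261.0 = 102649 J
q5 (heat steam 100.0→105.2 °C): 45.4 × 2.06 × 5.2 = 486 J
Total: 2695 + 15345 + 18796 + 102649 + 486 = 139971 J = 140 kJ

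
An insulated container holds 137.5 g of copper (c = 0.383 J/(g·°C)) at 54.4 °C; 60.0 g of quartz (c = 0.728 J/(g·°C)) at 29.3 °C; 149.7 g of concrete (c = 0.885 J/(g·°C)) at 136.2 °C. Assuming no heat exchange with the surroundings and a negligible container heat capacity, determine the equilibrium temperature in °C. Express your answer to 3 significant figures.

T_f = 97.0 °C

Σ mᵢcᵢ(T − Tᵢ) = 0  ⇒  T = Σ mᵢcᵢTᵢ / Σ mᵢcᵢ
Σ mᵢcᵢ = 137.5×0.383 + 60.0×0.728 + 149.7×0.885 = 228.8270
Σ mᵢcᵢTᵢ = 52.6625×54.4 + 43.68×29.3 + 132.4845×136.2 = 22189
T = 22189 / 228.8270 = 96.97 °C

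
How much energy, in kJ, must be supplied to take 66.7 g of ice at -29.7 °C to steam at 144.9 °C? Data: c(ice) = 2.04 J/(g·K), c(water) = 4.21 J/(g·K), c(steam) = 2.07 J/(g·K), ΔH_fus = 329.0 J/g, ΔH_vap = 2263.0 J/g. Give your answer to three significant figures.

q1 (heat ice -29.7→0.0 °C): 66.7 × 2.04 × 29.7 = 4041 J
q2 (melt at 0 °C): 66.7 × 329.0 = 21944 J
q3 (heat water 0.0→100.0 °C): 66.7 × 4.21 × 100.0 = 28081 J
q4 (vaporize at 100 °C): 66.7 × 2263.0 = 150942 J
q5 (heat steam 100.0→144.9 °C): 66.7 × 2.07 × 44.9 = 6199 J
Total: 4041 + 21944 + 28081 + 150942 + 6199 = 211207 J = 211 kJ

q = 211 kJ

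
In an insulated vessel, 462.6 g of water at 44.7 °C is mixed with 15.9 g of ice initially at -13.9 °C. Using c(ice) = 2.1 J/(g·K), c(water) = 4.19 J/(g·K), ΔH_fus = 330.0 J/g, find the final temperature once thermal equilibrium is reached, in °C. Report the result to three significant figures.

T_f = 40.4 °C

Heat to bring ice to 0 °C and melt it: q₁ = 15.9×2.1×13.9 + 15.9×330.0 = 5711.1 J
Heat the water can supply cooling to 0 °C: 462.6×4.19×44.7 = 86641.7 J > q₁, so all ice melts.
Energy balance: 462.6×4.19×(44.7 − T) = 5711.1 + 15.9×4.19×(T − 0)
1938.294(44.7 − T) = 5711.1 + 66.621 T
86641.7 − 5711.1 = 2004.915 T
T = 80930.6 / 2004.915 = 40.37 °C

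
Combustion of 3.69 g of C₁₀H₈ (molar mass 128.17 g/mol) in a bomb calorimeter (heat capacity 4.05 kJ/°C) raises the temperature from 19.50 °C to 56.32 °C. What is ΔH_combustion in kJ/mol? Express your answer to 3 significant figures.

ΔT = 56.32 − 19.50 = 36.82 °C
q_cal = C_cal × ΔT = 4.05 × 36.82 = 149.121 kJ
n = 3.69 / 128.17 = 0.02879 mol
q_rxn = −q_cal = -149.121 kJ
ΔH = -149.121 / 0.02879 = -5180 kJ/mol

ΔH = -5180 kJ/mol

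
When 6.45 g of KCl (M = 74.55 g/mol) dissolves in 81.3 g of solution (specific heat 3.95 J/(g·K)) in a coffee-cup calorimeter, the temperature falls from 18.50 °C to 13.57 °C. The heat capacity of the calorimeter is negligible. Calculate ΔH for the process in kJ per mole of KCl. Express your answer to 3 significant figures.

|ΔT| = |13.57 − 18.50| = 4.93 °C
|q_surr| = (81.3 × 3.95) × 4.93 = 321.135 × 4.93 = 1583 J
n(KCl) = 6.45 / 74.55 = 0.08652 mol
Temperature fell, so q_rxn = +|q_surr| = 1.583 kJ
ΔH = q_rxn / n = 18.30 kJ/mol

ΔH = 18.3 kJ/mol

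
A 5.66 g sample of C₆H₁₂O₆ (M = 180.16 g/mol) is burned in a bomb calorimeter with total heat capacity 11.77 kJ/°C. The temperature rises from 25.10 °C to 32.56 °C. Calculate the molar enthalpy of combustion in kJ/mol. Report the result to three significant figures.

ΔT = 32.56 − 25.10 = 7.46 °C
q_cal = C_cal × ΔT = 11.77 × 7.46 = 87.8042 kJ
n = 5.66 / 180.16 = 0.03142 mol
q_rxn = −q_cal = -87.8042 kJ
ΔH = -87.8042 / 0.03142 = -2794.5 kJ/mol

ΔH = -2790 kJ/mol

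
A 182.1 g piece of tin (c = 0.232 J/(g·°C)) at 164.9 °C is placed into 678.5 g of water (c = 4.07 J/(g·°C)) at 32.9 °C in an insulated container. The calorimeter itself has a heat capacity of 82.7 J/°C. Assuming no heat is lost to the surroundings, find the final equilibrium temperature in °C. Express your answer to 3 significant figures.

T_f = 34.8 °C

Heat lost by tin = heat gained by water + calorimeter.
(182.1)(0.232)(164.9 − T) = [(678.5)(4.07) + 82.7](T − 32.9)
42.2472 (164.9 − T) = 2844.195 (T − 32.9)
6966.6 − 42.2472 T = 2844.195 T − 93574
100540.6 = 2886.4422 T
T = 34.83 °C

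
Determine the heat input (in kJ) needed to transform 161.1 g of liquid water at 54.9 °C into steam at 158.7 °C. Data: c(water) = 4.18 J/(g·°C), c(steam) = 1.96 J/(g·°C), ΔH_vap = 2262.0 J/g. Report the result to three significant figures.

q = 413 kJ

q1 (heat water 54.9→100.0 °C): 161.1 × 4.18 × 45.1 = 30370 J
q2 (vaporize at 100 °C): 161.1 × 2262.0 = 364408 J
q3 (heat steam 100.0→158.7 °C): 161.1 × 1.96 × 58.7 = 18535 J
Total: 30370 + 364408 + 18535 = 413313 J = 413 kJ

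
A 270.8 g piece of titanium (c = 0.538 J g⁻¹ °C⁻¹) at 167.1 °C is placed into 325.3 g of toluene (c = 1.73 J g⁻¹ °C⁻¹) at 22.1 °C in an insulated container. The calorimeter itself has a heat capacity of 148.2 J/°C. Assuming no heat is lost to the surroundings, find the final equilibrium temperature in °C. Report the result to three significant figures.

Heat lost by titanium = heat gained by toluene + calorimeter.
(270.8)(0.538)(167.1 − T) = [(325.3)(1.73) + 148.2](T − 22.1)
145.6904 (167.1 − T) = 710.969 (T − 22.1)
24345 − 145.6904 T = 710.969 T − 15712
40057 = 856.6594 T
T = 46.76 °C

T_f = 46.8 °C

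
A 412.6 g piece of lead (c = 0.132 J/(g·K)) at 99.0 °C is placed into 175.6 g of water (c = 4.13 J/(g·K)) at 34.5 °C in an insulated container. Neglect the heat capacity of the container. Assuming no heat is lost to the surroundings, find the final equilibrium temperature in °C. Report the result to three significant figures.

T_f = 39.0 °C

Heat lost by lead = heat gained by water.
(412.6)(0.132)(99.0 − T) = (175.6)(4.13)(T − 34.5)
54.4632 (99.0 − T) = 725.228 (T − 34.5)
5391.9 − 54.4632 T = 725.228 T − 25020
30411.9 = 779.6912 T
T = 39.01 °C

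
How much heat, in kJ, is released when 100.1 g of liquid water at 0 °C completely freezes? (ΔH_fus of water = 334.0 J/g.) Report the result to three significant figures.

q = 33.4 kJ

q = m × ΔH_fus = 100.1 × 334.0 = 33430 J = 33.4 kJ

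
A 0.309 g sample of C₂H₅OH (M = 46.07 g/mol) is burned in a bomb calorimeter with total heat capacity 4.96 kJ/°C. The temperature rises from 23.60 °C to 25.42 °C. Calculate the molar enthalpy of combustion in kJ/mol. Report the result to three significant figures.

ΔH = -1350 kJ/mol

ΔT = 25.42 − 23.60 = 1.82 °C
q_cal = C_cal × ΔT = 4.96 × 1.82 = 9.0272 kJ
n = 0.309 / 46.07 = 0.006707 mol
q_rxn = −q_cal = -9.0272 kJ
ΔH = -9.0272 / 0.006707 = -1346 kJ/mol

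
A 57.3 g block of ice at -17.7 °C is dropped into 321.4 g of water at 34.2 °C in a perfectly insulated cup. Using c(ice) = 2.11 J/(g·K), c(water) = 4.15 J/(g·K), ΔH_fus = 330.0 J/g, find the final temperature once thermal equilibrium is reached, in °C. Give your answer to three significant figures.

T_f = 15.6 °C

Heat to bring ice to 0 °C and melt it: q₁ = 57.3×2.11×17.7 + 57.3×330.0 = 21049 J
Heat the water can supply cooling to 0 °C: 321.4×4.15×34.2 = 45616.3 J > q₁, so all ice melts.
Energy balance: 321.4×4.15×(34.2 − T) = 21049 + 57.3×4.15×(T − 0)
1333.81(34.2 − T) = 21049 + 237.795 T
45616.3 − 21049 = 1571.605 T
T = 24567.3 / 1571.605 = 15.63 °C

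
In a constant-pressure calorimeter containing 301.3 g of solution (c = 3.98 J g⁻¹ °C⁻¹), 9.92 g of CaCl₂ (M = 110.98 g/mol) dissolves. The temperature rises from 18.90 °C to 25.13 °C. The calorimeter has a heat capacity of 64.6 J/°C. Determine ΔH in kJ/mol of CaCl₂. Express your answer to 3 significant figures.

|ΔT| = |25.13 − 18.90| = 6.23 °C
|q_surr| = (301.3 × 3.98 + 64.6) × 6.23 = 1263.774 × 6.23 = 7873 J
n(CaCl₂) = 9.92 / 110.98 = 0.08939 mol
Temperature rose, so q_rxn = −|q_surr| = -7.873 kJ
ΔH = q_rxn / n = -88.07 kJ/mol

ΔH = -88.1 kJ/mol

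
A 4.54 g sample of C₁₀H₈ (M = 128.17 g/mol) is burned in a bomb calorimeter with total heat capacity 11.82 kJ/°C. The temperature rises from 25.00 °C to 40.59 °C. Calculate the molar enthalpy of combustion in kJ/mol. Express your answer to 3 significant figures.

ΔH = -5200 kJ/mol

ΔT = 40.59 − 25.00 = 15.59 °C
q_cal = C_cal × ΔT = 11.82 × 15.59 = 184.2738 kJ
n = 4.54 / 128.17 = 0.03542 mol
q_rxn = −q_cal = -184.2738 kJ
ΔH = -184.2738 / 0.03542 = -5203 kJ/mol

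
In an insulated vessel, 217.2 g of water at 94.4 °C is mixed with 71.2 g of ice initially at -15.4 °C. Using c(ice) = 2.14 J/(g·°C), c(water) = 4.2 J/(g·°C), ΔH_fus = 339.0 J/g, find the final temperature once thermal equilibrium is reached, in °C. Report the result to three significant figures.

T_f = 49.2 °C

Heat to bring ice to 0 °C and melt it: q₁ = 71.2×2.14×15.4 + 71.2×339.0 = 26483 J
Heat the water can supply cooling to 0 °C: 217.2×4.2×94.4 = 86115.5 J > q₁, so all ice melts.
Energy balance: 217.2×4.2×(94.4 − T) = 26483 + 71.2×4.2×(T − 0)
912.24(94.4 − T) = 26483 + 299.04 T
86115.5 − 26483 = 1211.28 T
T = 59632.5 / 1211.28 = 49.23 °C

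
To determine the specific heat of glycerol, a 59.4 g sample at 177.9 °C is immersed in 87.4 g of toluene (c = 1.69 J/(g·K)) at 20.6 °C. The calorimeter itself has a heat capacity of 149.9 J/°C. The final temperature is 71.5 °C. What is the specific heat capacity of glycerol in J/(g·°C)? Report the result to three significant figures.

q_gained = (87.4 × 1.69 + 149.9) × (71.5 − 20.6) = 15150 J
q_lost = 59.4 × c × (177.9 − 71.5) = 6320.16 c
Set equal: c = 15150 / 6320.16 = 2.40 J/(g·°C)

c = 2.40 J/(g·°C)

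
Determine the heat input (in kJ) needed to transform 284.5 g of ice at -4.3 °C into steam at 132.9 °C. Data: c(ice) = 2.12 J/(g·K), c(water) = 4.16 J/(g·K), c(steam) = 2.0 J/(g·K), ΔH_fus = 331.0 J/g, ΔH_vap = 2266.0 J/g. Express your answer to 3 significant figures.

q = 879 kJ

q1 (heat ice -4.3→0.0 °C): 284.5 × 2.12 × 4.3 = 2594 J
q2 (melt at 0 °C): 284.5 × 331.0 = 94170 J
q3 (heat water 0.0→100.0 °C): 284.5 × 4.16 × 100.0 = 118352 J
q4 (vaporize at 100 °C): 284.5 × 2266.0 = 644677 J
q5 (heat steam 100.0→132.9 °C): 284.5 × 2.0 × 32.9 = 18720 J
Total: 2594 + 94170 + 118352 + 644677 + 18720 = 878513 J = 879 kJ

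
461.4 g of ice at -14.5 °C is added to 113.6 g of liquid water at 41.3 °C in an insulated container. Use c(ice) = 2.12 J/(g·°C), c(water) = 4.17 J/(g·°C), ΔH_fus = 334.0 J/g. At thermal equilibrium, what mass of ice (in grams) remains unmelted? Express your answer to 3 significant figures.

m_ice remaining = 445 g

Heat to warm all ice to 0 °C: 461.4×2.12×14.5 = 14183 J
Heat released by water cooling to 0 °C: 113.6×4.17×41.3 = 19564 J
19564 J < 14183 + 461.4×334.0 = 168290.6 J, so not all ice melts; final T = 0 °C.
Heat left for melting: 19564 − 14183 = 5381 J
Mass melted = 5381 / 334.0 = 16.11 g
Ice remaining = 461.4 − 16.11 = 445.29 g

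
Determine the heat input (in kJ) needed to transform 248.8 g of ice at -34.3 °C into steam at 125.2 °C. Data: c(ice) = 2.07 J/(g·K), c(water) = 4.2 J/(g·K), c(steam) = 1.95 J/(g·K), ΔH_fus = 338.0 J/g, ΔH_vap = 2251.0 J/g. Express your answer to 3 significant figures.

q1 (heat ice -34.3→0.0 °C): 248.8 × 2.07 × 34.3 = 17665 J
q2 (melt at 0 °C): 248.8 × 338.0 = 84094 J
q3 (heat water 0.0→100.0 °C): 248.8 × 4.2 × 100.0 = 104496 J
q4 (vaporize at 100 °C): 248.8 × 2251.0 = 560049 J
q5 (heat steam 100.0→125.2 °C): 248.8 × 1.95 × 25.2 = 12226 J
Total: 17665 + 84094 + 104496 + 560049 + 12226 = 778530 J = 779 kJ

q = 779 kJ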